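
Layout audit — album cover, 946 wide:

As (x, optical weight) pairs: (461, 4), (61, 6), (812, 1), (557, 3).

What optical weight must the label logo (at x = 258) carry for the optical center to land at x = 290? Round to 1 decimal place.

Known weights sum to 4 + 6 + 1 + 3 = 14; their moment is 4·461 + 6·61 + 1·812 + 3·557 = 4693.
For the centroid to hit 290: (4693 + w·258) / (14 + w) = 290.
Rearranging, w·(258 − 290) = 290·14 − 4693 = -633, so w ≈ -633/-32 = 19.78.

w ≈ 19.8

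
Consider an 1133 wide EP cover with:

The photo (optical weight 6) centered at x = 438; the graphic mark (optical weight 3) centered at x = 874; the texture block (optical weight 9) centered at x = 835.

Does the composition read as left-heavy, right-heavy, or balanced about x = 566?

Total weight = 6 + 3 + 9 = 18.
x: (6·438 + 3·874 + 9·835) / 18 = 12765 / 18 ≈ 709.17
709.2 lies right of the midline 566, so the layout is right-heavy.

right-heavy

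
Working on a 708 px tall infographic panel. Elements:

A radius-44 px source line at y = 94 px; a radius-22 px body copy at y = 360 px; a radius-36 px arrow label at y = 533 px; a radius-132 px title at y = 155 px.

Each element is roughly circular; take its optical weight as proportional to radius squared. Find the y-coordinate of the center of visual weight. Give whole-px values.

y ≈ 177

Weights ∝ r²: source line 44² = 1936, body copy 22² = 484, arrow label 36² = 1296, title 132² = 17424; Σw = 21140.
y: (1936·94 + 484·360 + 1296·533 + 17424·155) / 21140 = 3747712 / 21140 ≈ 177.28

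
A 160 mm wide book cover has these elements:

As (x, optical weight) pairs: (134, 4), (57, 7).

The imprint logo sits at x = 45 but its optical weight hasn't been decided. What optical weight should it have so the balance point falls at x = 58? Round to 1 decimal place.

w ≈ 22.8

Known weights sum to 4 + 7 = 11; their moment is 4·134 + 7·57 = 935.
For the centroid to hit 58: (935 + w·45) / (11 + w) = 58.
So w = (58·11 − 935)/(45 − 58) = -297/-13 ≈ 22.85.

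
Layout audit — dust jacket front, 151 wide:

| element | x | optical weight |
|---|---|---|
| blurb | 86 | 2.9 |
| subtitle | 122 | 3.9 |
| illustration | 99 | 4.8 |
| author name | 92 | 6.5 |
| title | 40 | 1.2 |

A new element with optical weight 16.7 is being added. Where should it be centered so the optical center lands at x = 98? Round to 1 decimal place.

New total weight: (2.9 + 3.9 + 4.8 + 6.5 + 1.2) + 16.7 = 36.0.
x: target moment 36.0×98 = 3528.0; current 2.9·86 + 3.9·122 + 4.8·99 + 6.5·92 + 1.2·40 = 1846.4; the new element supplies 1681.6, so x = 1681.6/16.7 ≈ 100.69.

x ≈ 100.7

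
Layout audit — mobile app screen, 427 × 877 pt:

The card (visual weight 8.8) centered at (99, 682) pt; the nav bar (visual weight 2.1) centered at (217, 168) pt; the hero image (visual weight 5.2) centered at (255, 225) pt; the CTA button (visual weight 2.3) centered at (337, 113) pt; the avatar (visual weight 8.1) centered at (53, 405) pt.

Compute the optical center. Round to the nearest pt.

Weights sum to 8.8 + 2.1 + 5.2 + 2.3 + 8.1 = 26.5.
Σw·x = 8.8·99 + 2.1·217 + 5.2·255 + 2.3·337 + 8.1·53 = 3857.3, so x̄ = 3857.3/26.5 ≈ 145.56.
Σw·y = 8.8·682 + 2.1·168 + 5.2·225 + 2.3·113 + 8.1·405 = 11064.8, so ȳ = 11064.8/26.5 ≈ 417.54.

(146, 418)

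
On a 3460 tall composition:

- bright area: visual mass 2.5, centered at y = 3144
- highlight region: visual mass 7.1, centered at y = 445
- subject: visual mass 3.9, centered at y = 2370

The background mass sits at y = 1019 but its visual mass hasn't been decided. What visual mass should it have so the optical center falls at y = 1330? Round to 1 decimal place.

w ≈ 7.4

Existing Σw = 13.5 (2.5 + 7.1 + 3.9); existing moment 2.5·3144 + 7.1·445 + 3.9·2370 = 20262.5.
Balance at y = 1330 requires (20262.5 + w·1019) / (13.5 + w) = 1330.
Solving: w = (1330·13.5 − 20262.5) / (1019 − 1330) = -2307.5 / -311 ≈ 7.42.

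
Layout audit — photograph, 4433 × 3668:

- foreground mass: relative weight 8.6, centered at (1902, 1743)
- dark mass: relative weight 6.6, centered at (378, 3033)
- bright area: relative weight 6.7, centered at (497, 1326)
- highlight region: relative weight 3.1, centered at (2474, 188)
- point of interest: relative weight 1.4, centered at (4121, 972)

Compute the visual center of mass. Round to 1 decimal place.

(1349.3, 1736.2)

Total weight = 8.6 + 6.6 + 6.7 + 3.1 + 1.4 = 26.4.
x: (8.6·1902 + 6.6·378 + 6.7·497 + 3.1·2474 + 1.4·4121) / 26.4 = 35620.7 / 26.4 ≈ 1349.27
y: (8.6·1743 + 6.6·3033 + 6.7·1326 + 3.1·188 + 1.4·972) / 26.4 = 45835.4 / 26.4 ≈ 1736.19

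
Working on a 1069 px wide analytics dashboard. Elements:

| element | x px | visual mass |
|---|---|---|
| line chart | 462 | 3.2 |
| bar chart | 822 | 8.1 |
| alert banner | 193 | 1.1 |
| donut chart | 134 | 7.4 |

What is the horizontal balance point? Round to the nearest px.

Σw = 3.2 + 8.1 + 1.1 + 7.4 = 19.8.
x-moment: 3.2·462 + 8.1·822 + 1.1·193 + 7.4·134 = 9340.5; centroid 9340.5/19.8 ≈ 471.74.

x ≈ 472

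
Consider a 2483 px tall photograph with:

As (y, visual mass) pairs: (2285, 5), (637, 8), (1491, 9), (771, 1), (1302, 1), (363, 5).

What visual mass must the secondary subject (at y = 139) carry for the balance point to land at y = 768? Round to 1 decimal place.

Existing Σw = 29 (5 + 8 + 9 + 1 + 1 + 5); existing moment 5·2285 + 8·637 + 9·1491 + 1·771 + 1·1302 + 5·363 = 33828.
For the centroid to hit 768: (33828 + w·139) / (29 + w) = 768.
Solving: w = (768·29 − 33828) / (139 − 768) = -11556 / -629 ≈ 18.37.

w ≈ 18.4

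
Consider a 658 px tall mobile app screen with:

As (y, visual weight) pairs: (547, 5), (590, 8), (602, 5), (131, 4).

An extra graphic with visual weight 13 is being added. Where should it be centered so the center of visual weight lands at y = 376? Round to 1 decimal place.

With the extra graphic, Σw becomes 5 + 8 + 5 + 4 + 13 = 35.
Along y: (10989 + 13·y) / 35 = 376 (existing moment 5·547 + 8·590 + 5·602 + 4·131 = 10989) ⇒ y = (13160 − 10989) / 13 ≈ 167.00.

y ≈ 167.0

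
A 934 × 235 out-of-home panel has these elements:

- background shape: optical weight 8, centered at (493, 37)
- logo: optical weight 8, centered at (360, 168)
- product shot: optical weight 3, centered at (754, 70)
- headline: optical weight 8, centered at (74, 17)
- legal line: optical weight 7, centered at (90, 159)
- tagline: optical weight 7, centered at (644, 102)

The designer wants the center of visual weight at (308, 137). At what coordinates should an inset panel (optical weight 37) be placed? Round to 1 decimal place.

(248.9, 185.8)

New total weight: (8 + 8 + 3 + 8 + 7 + 7) + 37 = 78.
x: target moment 78×308 = 24024; current 8·493 + 8·360 + 3·754 + 8·74 + 7·90 + 7·644 = 14816; the inset panel supplies 9208, so x = 9208/37 ≈ 248.86.
y: target moment 78×137 = 10686; current 8·37 + 8·168 + 3·70 + 8·17 + 7·159 + 7·102 = 3813; the inset panel supplies 6873, so y = 6873/37 ≈ 185.76.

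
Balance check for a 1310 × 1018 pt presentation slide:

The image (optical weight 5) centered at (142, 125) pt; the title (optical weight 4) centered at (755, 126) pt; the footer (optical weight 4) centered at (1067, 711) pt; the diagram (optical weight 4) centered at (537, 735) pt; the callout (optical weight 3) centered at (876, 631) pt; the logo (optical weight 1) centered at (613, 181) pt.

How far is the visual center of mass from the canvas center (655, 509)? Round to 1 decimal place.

Σw = 5 + 4 + 4 + 4 + 3 + 1 = 21.
Σw·x = 13387; x̄ = 13387/21 ≈ 637.48.
Σw·y = 8987; ȳ = 8987/21 ≈ 427.95.
Relative to (655, 509): Δ = (-17.52, -81.05); |Δ| = √(-17.52² + -81.05²) ≈ 82.92.

≈ 82.9 pt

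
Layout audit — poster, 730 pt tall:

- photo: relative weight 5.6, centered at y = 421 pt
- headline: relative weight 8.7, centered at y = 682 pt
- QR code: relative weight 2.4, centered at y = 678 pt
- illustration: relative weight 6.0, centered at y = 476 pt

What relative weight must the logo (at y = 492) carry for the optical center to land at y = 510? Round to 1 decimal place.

Known weights sum to 5.6 + 8.7 + 2.4 + 6.0 = 22.7; their moment is 5.6·421 + 8.7·682 + 2.4·678 + 6.0·476 = 12774.2.
Balance at y = 510 requires (12774.2 + w·492) / (22.7 + w) = 510.
So w = (510·22.7 − 12774.2)/(492 − 510) = -1197.2/-18 ≈ 66.51.

w ≈ 66.5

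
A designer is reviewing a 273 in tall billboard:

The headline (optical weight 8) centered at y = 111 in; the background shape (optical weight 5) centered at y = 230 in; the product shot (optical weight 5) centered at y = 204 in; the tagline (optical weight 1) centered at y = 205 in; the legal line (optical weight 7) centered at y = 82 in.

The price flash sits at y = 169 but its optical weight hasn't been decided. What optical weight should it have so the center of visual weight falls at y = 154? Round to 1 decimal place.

Known weights sum to 8 + 5 + 5 + 1 + 7 = 26; their moment is 8·111 + 5·230 + 5·204 + 1·205 + 7·82 = 3837.
Set Σw·y/Σw = 154: (3837 + 169w) = 154·(26 + w).
Rearranging, w·(169 − 154) = 154·26 − 3837 = 167, so w ≈ 167/15 = 11.13.

w ≈ 11.1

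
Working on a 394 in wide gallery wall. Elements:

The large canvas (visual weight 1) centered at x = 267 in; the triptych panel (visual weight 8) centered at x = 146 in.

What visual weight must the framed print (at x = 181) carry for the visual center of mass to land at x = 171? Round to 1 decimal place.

Fixed elements: Σw = 1 + 8 = 9, Σw·x = 1·267 + 8·146 = 1435.
Set Σw·x/Σw = 171: (1435 + 181w) = 171·(9 + w).
Solving: w = (171·9 − 1435) / (181 − 171) = 104 / 10 ≈ 10.40.

w ≈ 10.4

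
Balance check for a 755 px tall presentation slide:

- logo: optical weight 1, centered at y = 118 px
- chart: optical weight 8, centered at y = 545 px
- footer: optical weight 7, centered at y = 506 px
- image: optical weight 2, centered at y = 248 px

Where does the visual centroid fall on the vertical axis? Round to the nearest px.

Σw = 1 + 8 + 7 + 2 = 18.
y: (1·118 + 8·545 + 7·506 + 2·248) / 18 = 8516 / 18 ≈ 473.11

y ≈ 473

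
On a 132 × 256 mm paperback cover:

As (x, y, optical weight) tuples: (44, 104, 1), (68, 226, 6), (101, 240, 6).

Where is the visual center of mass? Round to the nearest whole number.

Σw = 1 + 6 + 6 = 13.
x-moment: 1·44 + 6·68 + 6·101 = 1058; centroid 1058/13 ≈ 81.38.
y-moment: 1·104 + 6·226 + 6·240 = 2900; centroid 2900/13 ≈ 223.08.

(81, 223)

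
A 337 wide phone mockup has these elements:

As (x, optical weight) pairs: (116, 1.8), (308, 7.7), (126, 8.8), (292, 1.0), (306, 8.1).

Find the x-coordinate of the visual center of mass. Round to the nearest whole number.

x ≈ 236

Weights sum to 1.8 + 7.7 + 8.8 + 1.0 + 8.1 = 27.4.
Σw·x = 1.8·116 + 7.7·308 + 8.8·126 + 1.0·292 + 8.1·306 = 6459.8, so x̄ = 6459.8/27.4 ≈ 235.76.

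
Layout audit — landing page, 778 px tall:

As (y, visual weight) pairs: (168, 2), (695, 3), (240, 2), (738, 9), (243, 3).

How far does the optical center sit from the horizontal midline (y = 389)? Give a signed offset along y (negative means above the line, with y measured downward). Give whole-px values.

≈ 152 px

Total weight = 2 + 3 + 2 + 9 + 3 = 19.
Σw·y = 2·168 + 3·695 + 2·240 + 9·738 + 3·243 = 10272, so ȳ = 10272/19 ≈ 540.63.
Offset from y = 389: 540.63 − 389 ≈ 151.63.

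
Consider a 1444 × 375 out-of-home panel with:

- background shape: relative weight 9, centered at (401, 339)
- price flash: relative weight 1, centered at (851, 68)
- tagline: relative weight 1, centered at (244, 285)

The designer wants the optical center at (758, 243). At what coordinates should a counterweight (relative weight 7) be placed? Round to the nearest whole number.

After adding the counterweight, total weight = 9 + 1 + 1 + 7 = 18.
x: target moment 18×758 = 13644; current 9·401 + 1·851 + 1·244 = 4704; the counterweight supplies 8940, so x = 8940/7 ≈ 1277.14.
y: target moment 18×243 = 4374; current 9·339 + 1·68 + 1·285 = 3404; the counterweight supplies 970, so y = 970/7 ≈ 138.57.

(1277, 139)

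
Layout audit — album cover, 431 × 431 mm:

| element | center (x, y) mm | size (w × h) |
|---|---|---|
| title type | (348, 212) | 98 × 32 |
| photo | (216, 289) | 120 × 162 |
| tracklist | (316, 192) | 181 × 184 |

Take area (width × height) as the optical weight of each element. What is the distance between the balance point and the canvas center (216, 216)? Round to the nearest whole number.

Taking area as weight: title type 98·32 = 3136, photo 120·162 = 19440, tracklist 181·184 = 33304. Sum 55880.
Σw·x = 3136·348 + 19440·216 + 33304·316 = 15814432, so x̄ = 15814432/55880 ≈ 283.01.
Σw·y = 3136·212 + 19440·289 + 33304·192 = 12677360, so ȳ = 12677360/55880 ≈ 226.87.
From (216, 216): dx = 67.01, dy = 10.87, so the distance is √(dx²+dy²) ≈ 67.88.

≈ 68 mm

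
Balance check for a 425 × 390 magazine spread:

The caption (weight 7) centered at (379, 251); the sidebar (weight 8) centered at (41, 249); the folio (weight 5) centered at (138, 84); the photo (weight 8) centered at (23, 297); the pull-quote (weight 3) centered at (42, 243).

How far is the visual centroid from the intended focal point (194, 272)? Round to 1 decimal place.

≈ 75.5

Weights sum to 7 + 8 + 5 + 8 + 3 = 31.
Σw·x = 7·379 + 8·41 + 5·138 + 8·23 + 3·42 = 3981, so x̄ = 3981/31 ≈ 128.42.
Σw·y = 7·251 + 8·249 + 5·84 + 8·297 + 3·243 = 7274, so ȳ = 7274/31 ≈ 234.65.
Relative to (194, 272): Δ = (-65.58, -37.35); |Δ| = √(-65.58² + -37.35²) ≈ 75.47.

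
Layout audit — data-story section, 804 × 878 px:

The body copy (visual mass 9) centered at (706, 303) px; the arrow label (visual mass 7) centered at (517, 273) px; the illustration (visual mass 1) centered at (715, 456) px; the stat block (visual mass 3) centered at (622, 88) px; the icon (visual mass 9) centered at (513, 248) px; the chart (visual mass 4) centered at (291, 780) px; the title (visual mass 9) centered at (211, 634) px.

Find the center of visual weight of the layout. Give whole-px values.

Σw = 9 + 7 + 1 + 3 + 9 + 4 + 9 = 42.
x-moment: 9·706 + 7·517 + 1·715 + 3·622 + 9·513 + 4·291 + 9·211 = 20234; centroid 20234/42 ≈ 481.76.
y-moment: 9·303 + 7·273 + 1·456 + 3·88 + 9·248 + 4·780 + 9·634 = 16416; centroid 16416/42 ≈ 390.86.

(482, 391)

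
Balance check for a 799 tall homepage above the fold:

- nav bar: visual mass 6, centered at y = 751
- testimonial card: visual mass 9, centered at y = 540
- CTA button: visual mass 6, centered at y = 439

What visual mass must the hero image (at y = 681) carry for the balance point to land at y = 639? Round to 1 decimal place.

w ≈ 33.8

Existing Σw = 21 (6 + 9 + 6); existing moment 6·751 + 9·540 + 6·439 = 12000.
Balance at y = 639 requires (12000 + w·681) / (21 + w) = 639.
Solving: w = (639·21 − 12000) / (681 − 639) = 1419 / 42 ≈ 33.79.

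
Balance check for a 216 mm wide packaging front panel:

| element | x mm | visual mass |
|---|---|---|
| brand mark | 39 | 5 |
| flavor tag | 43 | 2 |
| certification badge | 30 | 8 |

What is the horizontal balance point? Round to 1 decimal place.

x ≈ 34.7

Σw = 5 + 2 + 8 = 15.
Σw·x = 5·39 + 2·43 + 8·30 = 521, so x̄ = 521/15 ≈ 34.73.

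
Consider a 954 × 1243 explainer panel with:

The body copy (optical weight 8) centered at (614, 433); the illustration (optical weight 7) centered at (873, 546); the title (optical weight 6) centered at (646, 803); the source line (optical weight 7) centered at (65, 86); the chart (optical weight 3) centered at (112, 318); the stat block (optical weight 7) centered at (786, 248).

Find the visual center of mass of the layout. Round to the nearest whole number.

(558, 405)

Total weight = 8 + 7 + 6 + 7 + 3 + 7 = 38.
x-moment: 8·614 + 7·873 + 6·646 + 7·65 + 3·112 + 7·786 = 21192; centroid 21192/38 ≈ 557.68.
y-moment: 8·433 + 7·546 + 6·803 + 7·86 + 3·318 + 7·248 = 15396; centroid 15396/38 ≈ 405.16.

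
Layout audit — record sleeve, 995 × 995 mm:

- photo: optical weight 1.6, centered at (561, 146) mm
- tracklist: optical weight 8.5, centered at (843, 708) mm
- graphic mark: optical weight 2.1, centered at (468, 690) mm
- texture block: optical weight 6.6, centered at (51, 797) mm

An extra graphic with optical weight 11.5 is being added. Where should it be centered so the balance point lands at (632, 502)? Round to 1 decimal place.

New total weight: (1.6 + 8.5 + 2.1 + 6.6) + 11.5 = 30.3.
Along x: (9382.5 + 11.5·x) / 30.3 = 632 (existing moment 1.6·561 + 8.5·843 + 2.1·468 + 6.6·51 = 9382.5) ⇒ x = (19149.6 − 9382.5) / 11.5 ≈ 849.31.
Along y: (12960.8 + 11.5·y) / 30.3 = 502 (existing moment 1.6·146 + 8.5·708 + 2.1·690 + 6.6·797 = 12960.8) ⇒ y = (15210.6 − 12960.8) / 11.5 ≈ 195.63.

(849.3, 195.6)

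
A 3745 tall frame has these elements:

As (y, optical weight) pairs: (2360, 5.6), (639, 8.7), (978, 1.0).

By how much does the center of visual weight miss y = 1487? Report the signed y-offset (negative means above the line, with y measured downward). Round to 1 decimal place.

Σw = 5.6 + 8.7 + 1.0 = 15.3.
Σw·y = 5.6·2360 + 8.7·639 + 1.0·978 = 19753.3, so ȳ = 19753.3/15.3 ≈ 1291.07.
Offset from y = 1487: 1291.07 − 1487 ≈ -195.93.

≈ -195.9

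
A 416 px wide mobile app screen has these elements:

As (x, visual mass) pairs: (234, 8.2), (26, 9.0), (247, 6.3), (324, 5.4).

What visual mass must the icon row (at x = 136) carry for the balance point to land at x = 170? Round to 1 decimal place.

Known weights sum to 8.2 + 9.0 + 6.3 + 5.4 = 28.9; their moment is 8.2·234 + 9.0·26 + 6.3·247 + 5.4·324 = 5458.5.
Set Σw·x/Σw = 170: (5458.5 + 136w) = 170·(28.9 + w).
Solving: w = (170·28.9 − 5458.5) / (136 − 170) = -545.5 / -34 ≈ 16.04.

w ≈ 16.0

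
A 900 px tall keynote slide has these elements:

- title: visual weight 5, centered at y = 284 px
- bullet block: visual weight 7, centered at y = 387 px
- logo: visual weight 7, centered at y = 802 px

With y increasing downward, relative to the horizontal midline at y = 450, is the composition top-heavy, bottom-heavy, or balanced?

bottom-heavy

Total weight = 5 + 7 + 7 = 19.
y: (5·284 + 7·387 + 7·802) / 19 = 9743 / 19 ≈ 512.79
512.8 vs midline 450 → bottom-heavy.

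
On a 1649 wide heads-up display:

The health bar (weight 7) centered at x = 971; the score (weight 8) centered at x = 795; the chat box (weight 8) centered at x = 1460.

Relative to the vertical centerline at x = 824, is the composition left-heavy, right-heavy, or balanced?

right-heavy

Weights sum to 7 + 8 + 8 = 23.
Σw·x = 7·971 + 8·795 + 8·1460 = 24837, so x̄ = 24837/23 ≈ 1079.87.
Since 1079.9 is right of 824, the composition reads right-heavy.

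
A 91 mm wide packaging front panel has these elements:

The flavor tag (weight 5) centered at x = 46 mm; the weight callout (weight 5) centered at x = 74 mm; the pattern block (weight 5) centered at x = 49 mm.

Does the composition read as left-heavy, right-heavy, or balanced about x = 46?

right-heavy

Weights sum to 5 + 5 + 5 = 15.
Σw·x = 5·46 + 5·74 + 5·49 = 845, so x̄ = 845/15 ≈ 56.33.
Since 56.3 is right of 46, the composition reads right-heavy.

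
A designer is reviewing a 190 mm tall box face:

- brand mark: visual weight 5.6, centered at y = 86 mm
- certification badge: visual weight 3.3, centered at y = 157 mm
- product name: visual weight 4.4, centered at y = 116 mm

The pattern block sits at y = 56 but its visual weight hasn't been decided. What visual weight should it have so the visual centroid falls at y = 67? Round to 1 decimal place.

Fixed elements: Σw = 5.6 + 3.3 + 4.4 = 13.3, Σw·y = 5.6·86 + 3.3·157 + 4.4·116 = 1510.1.
Balance at y = 67 requires (1510.1 + w·56) / (13.3 + w) = 67.
Rearranging, w·(56 − 67) = 67·13.3 − 1510.1 = -619.0, so w ≈ -619.0/-11 = 56.27.

w ≈ 56.3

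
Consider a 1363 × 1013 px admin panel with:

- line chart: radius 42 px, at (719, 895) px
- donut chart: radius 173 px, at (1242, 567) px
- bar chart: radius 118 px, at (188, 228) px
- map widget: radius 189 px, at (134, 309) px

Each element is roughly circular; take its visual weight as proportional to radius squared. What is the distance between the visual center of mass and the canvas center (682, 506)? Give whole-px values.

Weights ∝ r²: line chart 42² = 1764, donut chart 173² = 29929, bar chart 118² = 13924, map widget 189² = 35721; Σw = 81338.
x-moment: 1764·719 + 29929·1242 + 13924·188 + 35721·134 = 45844460; centroid 45844460/81338 ≈ 563.63.
y-moment: 1764·895 + 29929·567 + 13924·228 + 35721·309 = 32760984; centroid 32760984/81338 ≈ 402.78.
From (682, 506): dx = -118.37, dy = -103.22, so the distance is √(dx²+dy²) ≈ 157.06.

≈ 157 px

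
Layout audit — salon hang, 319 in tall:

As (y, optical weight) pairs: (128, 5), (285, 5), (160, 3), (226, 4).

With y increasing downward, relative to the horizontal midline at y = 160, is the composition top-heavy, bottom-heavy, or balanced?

bottom-heavy

Σw = 5 + 5 + 3 + 4 = 17.
y: (5·128 + 5·285 + 3·160 + 4·226) / 17 = 3449 / 17 ≈ 202.88
202.9 vs midline 160 → bottom-heavy.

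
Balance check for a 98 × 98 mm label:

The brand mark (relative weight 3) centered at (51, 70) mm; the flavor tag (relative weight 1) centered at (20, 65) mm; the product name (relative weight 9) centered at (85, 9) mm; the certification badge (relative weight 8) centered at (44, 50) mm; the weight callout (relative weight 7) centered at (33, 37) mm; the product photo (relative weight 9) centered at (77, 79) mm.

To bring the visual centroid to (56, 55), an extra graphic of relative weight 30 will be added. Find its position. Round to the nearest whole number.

(51, 65)

With the extra graphic, Σw becomes 3 + 1 + 9 + 8 + 7 + 9 + 30 = 67.
Along x: (2214 + 30·x) / 67 = 56 (existing moment 3·51 + 1·20 + 9·85 + 8·44 + 7·33 + 9·77 = 2214) ⇒ x = (3752 − 2214) / 30 ≈ 51.27.
Along y: (1726 + 30·y) / 67 = 55 (existing moment 3·70 + 1·65 + 9·9 + 8·50 + 7·37 + 9·79 = 1726) ⇒ y = (3685 − 1726) / 30 ≈ 65.30.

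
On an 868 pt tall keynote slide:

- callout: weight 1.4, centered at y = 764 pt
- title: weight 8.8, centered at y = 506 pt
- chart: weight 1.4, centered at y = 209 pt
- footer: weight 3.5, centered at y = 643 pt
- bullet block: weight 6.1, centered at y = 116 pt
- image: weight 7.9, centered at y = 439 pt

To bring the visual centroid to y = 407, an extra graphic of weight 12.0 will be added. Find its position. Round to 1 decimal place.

After adding the extra graphic, total weight = 1.4 + 8.8 + 1.4 + 3.5 + 6.1 + 7.9 + 12.0 = 41.1.
Along y: (12241.2 + 12.0·y) / 41.1 = 407 (existing moment 1.4·764 + 8.8·506 + 1.4·209 + 3.5·643 + 6.1·116 + 7.9·439 = 12241.2) ⇒ y = (16727.7 − 12241.2) / 12.0 ≈ 373.88.

y ≈ 373.9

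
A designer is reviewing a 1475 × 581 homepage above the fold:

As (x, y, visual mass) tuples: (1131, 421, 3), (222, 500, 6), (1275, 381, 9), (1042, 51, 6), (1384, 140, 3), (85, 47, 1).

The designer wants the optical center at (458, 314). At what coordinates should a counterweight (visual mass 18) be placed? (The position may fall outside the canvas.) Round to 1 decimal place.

(-312.3, 332.2)

New total weight: (3 + 6 + 9 + 6 + 3 + 1) + 18 = 46.
x: target moment 46×458 = 21068; current 3·1131 + 6·222 + 9·1275 + 6·1042 + 3·1384 + 1·85 = 26689; the counterweight supplies -5621, so x = -5621/18 ≈ -312.28.
y: target moment 46×314 = 14444; current 3·421 + 6·500 + 9·381 + 6·51 + 3·140 + 1·47 = 8465; the counterweight supplies 5979, so y = 5979/18 ≈ 332.17.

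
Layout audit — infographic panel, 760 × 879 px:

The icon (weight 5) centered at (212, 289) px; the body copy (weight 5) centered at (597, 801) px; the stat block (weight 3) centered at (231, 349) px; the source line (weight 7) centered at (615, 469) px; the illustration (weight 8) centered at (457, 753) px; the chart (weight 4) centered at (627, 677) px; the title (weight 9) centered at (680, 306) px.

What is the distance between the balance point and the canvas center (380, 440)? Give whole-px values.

≈ 161 px

Σw = 5 + 5 + 3 + 7 + 8 + 4 + 9 = 41.
Σw·x = 21327; x̄ = 21327/41 ≈ 520.17.
y: moment 21266 / weight 41 ≈ 518.68
From (380, 440): dx = 140.17, dy = 78.68, so the distance is √(dx²+dy²) ≈ 160.74.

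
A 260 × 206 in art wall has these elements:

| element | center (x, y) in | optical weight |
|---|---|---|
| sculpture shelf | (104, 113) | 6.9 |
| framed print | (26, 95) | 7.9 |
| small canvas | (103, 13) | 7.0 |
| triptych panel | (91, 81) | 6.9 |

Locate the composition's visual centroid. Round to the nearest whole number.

(79, 76)

Total weight = 6.9 + 7.9 + 7.0 + 6.9 = 28.7.
x: (6.9·104 + 7.9·26 + 7.0·103 + 6.9·91) / 28.7 = 2271.9 / 28.7 ≈ 79.16
y: (6.9·113 + 7.9·95 + 7.0·13 + 6.9·81) / 28.7 = 2180.1 / 28.7 ≈ 75.96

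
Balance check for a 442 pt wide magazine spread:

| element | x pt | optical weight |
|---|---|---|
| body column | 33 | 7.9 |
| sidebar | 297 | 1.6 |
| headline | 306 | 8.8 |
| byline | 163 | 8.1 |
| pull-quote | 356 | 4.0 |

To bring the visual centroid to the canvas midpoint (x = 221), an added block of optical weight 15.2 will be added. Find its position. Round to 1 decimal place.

After adding the added block, total weight = 7.9 + 1.6 + 8.8 + 8.1 + 4.0 + 15.2 = 45.6.
x: need Σw·x = 45.6·221 = 10077.6. Existing = 7.9·33 + 1.6·297 + 8.8·306 + 8.1·163 + 4.0·356 = 6173.0. Remainder 3904.6 / 15.2 ≈ 256.88.

x ≈ 256.9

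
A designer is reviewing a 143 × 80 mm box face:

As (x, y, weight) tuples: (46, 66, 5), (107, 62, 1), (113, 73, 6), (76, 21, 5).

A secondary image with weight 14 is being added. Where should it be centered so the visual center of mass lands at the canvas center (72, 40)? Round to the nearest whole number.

(60, 22)

After adding the secondary image, total weight = 5 + 1 + 6 + 5 + 14 = 31.
x: need Σw·x = 31·72 = 2232. Existing = 5·46 + 1·107 + 6·113 + 5·76 = 1395. Remainder 837 / 14 ≈ 59.79.
y: need Σw·y = 31·40 = 1240. Existing = 5·66 + 1·62 + 6·73 + 5·21 = 935. Remainder 305 / 14 ≈ 21.79.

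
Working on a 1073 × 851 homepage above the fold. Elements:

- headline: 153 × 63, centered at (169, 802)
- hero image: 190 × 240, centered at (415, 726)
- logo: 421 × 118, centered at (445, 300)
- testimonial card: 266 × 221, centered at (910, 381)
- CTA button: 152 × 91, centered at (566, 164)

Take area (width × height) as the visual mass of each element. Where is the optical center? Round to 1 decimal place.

Areas: headline 153·63 = 9639, hero image 190·240 = 45600, logo 421·118 = 49678, testimonial card 266·221 = 58786, CTA button 152·91 = 13832. Total weight = 177535.
x-moment: 9639·169 + 45600·415 + 49678·445 + 58786·910 + 13832·566 = 103983873; centroid 103983873/177535 ≈ 585.71.
y-moment: 9639·802 + 45600·726 + 49678·300 + 58786·381 + 13832·164 = 80405392; centroid 80405392/177535 ≈ 452.90.

(585.7, 452.9)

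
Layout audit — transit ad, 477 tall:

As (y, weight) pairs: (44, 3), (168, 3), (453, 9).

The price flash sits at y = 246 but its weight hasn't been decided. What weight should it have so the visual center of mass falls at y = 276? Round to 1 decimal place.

Fixed elements: Σw = 3 + 3 + 9 = 15, Σw·y = 3·44 + 3·168 + 9·453 = 4713.
Balance at y = 276 requires (4713 + w·246) / (15 + w) = 276.
Solving: w = (276·15 − 4713) / (246 − 276) = -573 / -30 ≈ 19.10.

w ≈ 19.1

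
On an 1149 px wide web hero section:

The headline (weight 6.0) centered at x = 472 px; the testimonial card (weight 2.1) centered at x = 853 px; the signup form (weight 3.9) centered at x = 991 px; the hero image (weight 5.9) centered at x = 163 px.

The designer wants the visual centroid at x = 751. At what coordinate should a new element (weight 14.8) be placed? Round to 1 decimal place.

x ≈ 1020.8

New total weight: (6.0 + 2.1 + 3.9 + 5.9) + 14.8 = 32.7.
Along x: (9449.9 + 14.8·x) / 32.7 = 751 (existing moment 6.0·472 + 2.1·853 + 3.9·991 + 5.9·163 = 9449.9) ⇒ x = (24557.7 − 9449.9) / 14.8 ≈ 1020.80.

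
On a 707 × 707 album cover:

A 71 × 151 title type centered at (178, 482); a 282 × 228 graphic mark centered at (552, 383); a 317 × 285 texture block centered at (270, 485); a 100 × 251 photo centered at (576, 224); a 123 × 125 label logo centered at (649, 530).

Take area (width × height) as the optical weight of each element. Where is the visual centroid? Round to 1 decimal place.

(418.9, 424.5)

Taking area as weight: title type 71·151 = 10721, graphic mark 282·228 = 64296, texture block 317·285 = 90345, photo 100·251 = 25100, label logo 123·125 = 15375. Sum 205837.
x: (10721·178 + 64296·552 + 90345·270 + 25100·576 + 15375·649) / 205837 = 86228855 / 205837 ≈ 418.92
y: (10721·482 + 64296·383 + 90345·485 + 25100·224 + 15375·530) / 205837 = 87381365 / 205837 ≈ 424.52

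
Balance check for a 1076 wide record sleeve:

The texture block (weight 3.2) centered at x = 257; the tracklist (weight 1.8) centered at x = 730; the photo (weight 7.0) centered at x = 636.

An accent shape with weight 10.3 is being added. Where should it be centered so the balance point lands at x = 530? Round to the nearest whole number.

With the accent shape, Σw becomes 3.2 + 1.8 + 7.0 + 10.3 = 22.3.
x: target moment 22.3×530 = 11819.0; current 3.2·257 + 1.8·730 + 7.0·636 = 6588.4; the accent shape supplies 5230.6, so x = 5230.6/10.3 ≈ 507.83.

x ≈ 508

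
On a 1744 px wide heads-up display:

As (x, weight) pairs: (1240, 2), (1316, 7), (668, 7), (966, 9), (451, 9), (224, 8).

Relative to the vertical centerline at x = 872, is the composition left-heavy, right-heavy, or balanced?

left-heavy

Total weight = 2 + 7 + 7 + 9 + 9 + 8 = 42.
Σw·x = 30913; x̄ = 30913/42 ≈ 736.02.
736.0 lies left of the midline 872, so the layout is left-heavy.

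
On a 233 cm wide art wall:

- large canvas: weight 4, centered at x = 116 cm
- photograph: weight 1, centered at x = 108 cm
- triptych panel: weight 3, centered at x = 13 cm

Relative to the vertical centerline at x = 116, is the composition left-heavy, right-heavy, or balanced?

Weights sum to 4 + 1 + 3 = 8.
x-moment: 4·116 + 1·108 + 3·13 = 611; centroid 611/8 ≈ 76.38.
76.4 vs midline 116 → left-heavy.

left-heavy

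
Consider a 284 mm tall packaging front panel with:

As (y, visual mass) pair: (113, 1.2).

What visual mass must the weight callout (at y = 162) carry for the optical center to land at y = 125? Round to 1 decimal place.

w ≈ 0.4

Known: weight 1.2 with moment 1.2·113 = 135.6.
Balance at y = 125 requires (135.6 + w·162) / (1.2 + w) = 125.
Rearranging, w·(162 − 125) = 125·1.2 − 135.6 = 14.4, so w ≈ 14.4/37 = 0.39.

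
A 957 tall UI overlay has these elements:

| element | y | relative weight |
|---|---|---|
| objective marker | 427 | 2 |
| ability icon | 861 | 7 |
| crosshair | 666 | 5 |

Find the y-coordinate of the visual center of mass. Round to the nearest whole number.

y ≈ 729

Total weight = 2 + 7 + 5 = 14.
Σw·y = 2·427 + 7·861 + 5·666 = 10211, so ȳ = 10211/14 ≈ 729.36.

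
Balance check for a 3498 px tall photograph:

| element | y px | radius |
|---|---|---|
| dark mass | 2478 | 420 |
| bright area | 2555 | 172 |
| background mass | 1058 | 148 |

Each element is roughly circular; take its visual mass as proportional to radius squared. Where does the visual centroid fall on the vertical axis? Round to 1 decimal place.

y ≈ 2351.5

Weights ∝ r²: dark mass 420² = 176400, bright area 172² = 29584, background mass 148² = 21904; Σw = 227888.
y: (176400·2478 + 29584·2555 + 21904·1058) / 227888 = 535880752 / 227888 ≈ 2351.51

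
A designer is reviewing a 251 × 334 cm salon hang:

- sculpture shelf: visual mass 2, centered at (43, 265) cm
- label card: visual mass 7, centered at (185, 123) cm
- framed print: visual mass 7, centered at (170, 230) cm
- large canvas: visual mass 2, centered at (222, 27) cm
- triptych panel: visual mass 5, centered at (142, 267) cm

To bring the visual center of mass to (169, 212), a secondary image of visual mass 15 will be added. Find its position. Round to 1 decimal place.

(179.8, 244.4)

With the secondary image, Σw becomes 2 + 7 + 7 + 2 + 5 + 15 = 38.
x: target moment 38×169 = 6422; current 2·43 + 7·185 + 7·170 + 2·222 + 5·142 = 3725; the secondary image supplies 2697, so x = 2697/15 ≈ 179.80.
y: target moment 38×212 = 8056; current 2·265 + 7·123 + 7·230 + 2·27 + 5·267 = 4390; the secondary image supplies 3666, so y = 3666/15 ≈ 244.40.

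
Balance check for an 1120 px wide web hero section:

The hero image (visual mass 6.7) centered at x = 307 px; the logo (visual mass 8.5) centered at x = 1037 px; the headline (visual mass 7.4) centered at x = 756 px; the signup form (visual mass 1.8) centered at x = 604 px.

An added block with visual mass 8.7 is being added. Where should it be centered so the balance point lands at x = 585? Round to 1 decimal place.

After adding the added block, total weight = 6.7 + 8.5 + 7.4 + 1.8 + 8.7 = 33.1.
x: target moment 33.1×585 = 19363.5; current 6.7·307 + 8.5·1037 + 7.4·756 + 1.8·604 = 17553.0; the added block supplies 1810.5, so x = 1810.5/8.7 ≈ 208.10.

x ≈ 208.1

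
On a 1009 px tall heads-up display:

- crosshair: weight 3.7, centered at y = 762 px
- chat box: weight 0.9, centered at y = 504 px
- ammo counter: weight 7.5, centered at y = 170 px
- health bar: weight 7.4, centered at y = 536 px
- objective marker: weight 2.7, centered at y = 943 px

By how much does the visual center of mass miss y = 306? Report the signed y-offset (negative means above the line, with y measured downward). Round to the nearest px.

≈ 192 px

Weights sum to 3.7 + 0.9 + 7.5 + 7.4 + 2.7 = 22.2.
y: (3.7·762 + 0.9·504 + 7.5·170 + 7.4·536 + 2.7·943) / 22.2 = 11060.5 / 22.2 ≈ 498.22
Difference: 498.22 − 306 ≈ 192.22.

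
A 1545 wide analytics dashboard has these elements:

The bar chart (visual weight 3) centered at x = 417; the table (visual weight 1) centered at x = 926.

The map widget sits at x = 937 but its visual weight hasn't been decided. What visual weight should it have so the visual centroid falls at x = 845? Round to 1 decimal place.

w ≈ 13.1

Known weights sum to 3 + 1 = 4; their moment is 3·417 + 1·926 = 2177.
Balance at x = 845 requires (2177 + w·937) / (4 + w) = 845.
Rearranging, w·(937 − 845) = 845·4 − 2177 = 1203, so w ≈ 1203/92 = 13.08.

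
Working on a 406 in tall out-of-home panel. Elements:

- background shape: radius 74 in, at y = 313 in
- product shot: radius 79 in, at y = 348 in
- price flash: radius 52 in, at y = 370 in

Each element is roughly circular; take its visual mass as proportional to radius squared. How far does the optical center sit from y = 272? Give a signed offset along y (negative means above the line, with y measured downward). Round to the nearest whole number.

r² weights: background shape 74² = 5476, product shot 79² = 6241, price flash 52² = 2704. Total = 14421.
Σw·y = 5476·313 + 6241·348 + 2704·370 = 4886336, so ȳ = 4886336/14421 ≈ 338.83.
Offset from y = 272: 338.83 − 272 ≈ 66.83.

≈ 67 in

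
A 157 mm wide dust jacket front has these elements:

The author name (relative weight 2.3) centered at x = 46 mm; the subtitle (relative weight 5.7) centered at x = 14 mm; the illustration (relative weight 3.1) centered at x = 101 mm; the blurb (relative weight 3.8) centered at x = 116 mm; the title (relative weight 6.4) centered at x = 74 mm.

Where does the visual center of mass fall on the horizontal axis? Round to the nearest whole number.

Total weight = 2.3 + 5.7 + 3.1 + 3.8 + 6.4 = 21.3.
Σw·x = 2.3·46 + 5.7·14 + 3.1·101 + 3.8·116 + 6.4·74 = 1413.1, so x̄ = 1413.1/21.3 ≈ 66.34.

x ≈ 66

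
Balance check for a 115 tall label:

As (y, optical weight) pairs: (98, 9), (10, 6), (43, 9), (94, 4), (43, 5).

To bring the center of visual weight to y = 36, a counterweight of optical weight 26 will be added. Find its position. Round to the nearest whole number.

New total weight: (9 + 6 + 9 + 4 + 5) + 26 = 59.
y: need Σw·y = 59·36 = 2124. Existing = 9·98 + 6·10 + 9·43 + 4·94 + 5·43 = 1920. Remainder 204 / 26 ≈ 7.85.

y ≈ 8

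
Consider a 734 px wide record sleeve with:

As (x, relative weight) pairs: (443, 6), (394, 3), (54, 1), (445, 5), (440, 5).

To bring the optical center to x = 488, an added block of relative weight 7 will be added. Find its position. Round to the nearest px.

x ≈ 694

New total weight: (6 + 3 + 1 + 5 + 5) + 7 = 27.
Along x: (8319 + 7·x) / 27 = 488 (existing moment 6·443 + 3·394 + 1·54 + 5·445 + 5·440 = 8319) ⇒ x = (13176 − 8319) / 7 ≈ 693.86.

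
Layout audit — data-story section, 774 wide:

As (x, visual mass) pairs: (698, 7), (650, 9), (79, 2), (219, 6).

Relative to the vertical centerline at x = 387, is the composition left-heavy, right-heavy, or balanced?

right-heavy

Σw = 7 + 9 + 2 + 6 = 24.
x: (7·698 + 9·650 + 2·79 + 6·219) / 24 = 12208 / 24 ≈ 508.67
Since 508.7 is right of 387, the composition reads right-heavy.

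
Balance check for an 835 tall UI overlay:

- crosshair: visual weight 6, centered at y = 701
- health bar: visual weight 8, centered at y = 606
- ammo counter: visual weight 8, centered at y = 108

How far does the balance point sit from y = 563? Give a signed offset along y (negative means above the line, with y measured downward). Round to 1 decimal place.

≈ -112.2

Total weight = 6 + 8 + 8 = 22.
y: (6·701 + 8·606 + 8·108) / 22 = 9918 / 22 ≈ 450.82
Against y = 563, that's 450.82 − 563 = -112.18.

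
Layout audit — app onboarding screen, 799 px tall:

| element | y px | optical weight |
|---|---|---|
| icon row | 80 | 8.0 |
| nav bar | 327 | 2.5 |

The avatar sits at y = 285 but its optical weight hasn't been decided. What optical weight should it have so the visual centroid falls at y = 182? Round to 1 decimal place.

Known weights sum to 8.0 + 2.5 = 10.5; their moment is 8.0·80 + 2.5·327 = 1457.5.
Set Σw·y/Σw = 182: (1457.5 + 285w) = 182·(10.5 + w).
So w = (182·10.5 − 1457.5)/(285 − 182) = 453.5/103 ≈ 4.40.

w ≈ 4.4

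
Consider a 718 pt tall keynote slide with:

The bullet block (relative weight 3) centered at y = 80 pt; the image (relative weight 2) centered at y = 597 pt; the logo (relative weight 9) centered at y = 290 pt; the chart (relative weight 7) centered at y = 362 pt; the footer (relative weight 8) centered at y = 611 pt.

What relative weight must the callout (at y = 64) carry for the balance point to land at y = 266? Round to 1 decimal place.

w ≈ 18.6

Fixed elements: Σw = 3 + 2 + 9 + 7 + 8 = 29, Σw·y = 3·80 + 2·597 + 9·290 + 7·362 + 8·611 = 11466.
Balance at y = 266 requires (11466 + w·64) / (29 + w) = 266.
Rearranging, w·(64 − 266) = 266·29 − 11466 = -3752, so w ≈ -3752/-202 = 18.57.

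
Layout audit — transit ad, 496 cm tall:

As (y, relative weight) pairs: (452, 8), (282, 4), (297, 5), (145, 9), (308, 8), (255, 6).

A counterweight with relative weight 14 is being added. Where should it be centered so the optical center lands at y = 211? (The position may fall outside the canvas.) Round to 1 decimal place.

y ≈ -9.6

New total weight: (8 + 4 + 5 + 9 + 8 + 6) + 14 = 54.
y: target moment 54×211 = 11394; current 8·452 + 4·282 + 5·297 + 9·145 + 8·308 + 6·255 = 11528; the counterweight supplies -134, so y = -134/14 ≈ -9.57.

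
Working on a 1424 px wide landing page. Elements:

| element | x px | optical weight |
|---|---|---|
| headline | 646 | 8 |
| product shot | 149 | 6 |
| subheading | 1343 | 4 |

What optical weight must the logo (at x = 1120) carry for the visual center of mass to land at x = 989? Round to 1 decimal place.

w ≈ 48.6

Fixed elements: Σw = 8 + 6 + 4 = 18, Σw·x = 8·646 + 6·149 + 4·1343 = 11434.
Set Σw·x/Σw = 989: (11434 + 1120w) = 989·(18 + w).
Solving: w = (989·18 − 11434) / (1120 − 989) = 6368 / 131 ≈ 48.61.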